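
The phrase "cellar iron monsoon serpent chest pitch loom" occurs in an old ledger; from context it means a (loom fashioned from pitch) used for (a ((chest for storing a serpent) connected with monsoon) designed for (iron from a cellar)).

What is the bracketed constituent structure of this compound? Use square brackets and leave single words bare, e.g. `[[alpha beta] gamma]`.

[[[cellar iron] [monsoon [serpent chest]]] [pitch loom]]

Whole compound: head "loom" (specifically "pitch loom"), modifier "cellar iron monsoon serpent chest".
Within "cellar iron monsoon serpent chest", the head is "chest" (specifically "monsoon serpent chest") and the modifier is "cellar iron".
Within "cellar iron", the head is "iron" and the modifier is "cellar".
Within "monsoon serpent chest", the head is "chest" (specifically "serpent chest") and the modifier is "monsoon".
Within "serpent chest", the head is "chest" and the modifier is "serpent".
Within "pitch loom", the head is "loom" and the modifier is "pitch".
So the structure is [[[cellar iron] [monsoon [serpent chest]]] [pitch loom]].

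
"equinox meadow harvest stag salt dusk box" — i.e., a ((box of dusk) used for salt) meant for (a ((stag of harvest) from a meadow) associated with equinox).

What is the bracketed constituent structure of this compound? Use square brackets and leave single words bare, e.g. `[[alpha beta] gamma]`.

[[equinox [meadow [harvest stag]]] [salt [dusk box]]]

The outermost head in the paraphrase is "box" (specifically "salt dusk box"), modified by "equinox meadow harvest stag".
"equinox meadow harvest stag" → head "stag" (specifically "meadow harvest stag"), modifier "equinox".
"meadow harvest stag" → head "stag" (specifically "harvest stag"), modifier "meadow".
"harvest stag" → head "stag", modifier "harvest".
"salt dusk box" → head "box" (specifically "dusk box"), modifier "salt".
"dusk box" → head "box", modifier "dusk".
Putting it together: [[equinox [meadow [harvest stag]]] [salt [dusk box]]].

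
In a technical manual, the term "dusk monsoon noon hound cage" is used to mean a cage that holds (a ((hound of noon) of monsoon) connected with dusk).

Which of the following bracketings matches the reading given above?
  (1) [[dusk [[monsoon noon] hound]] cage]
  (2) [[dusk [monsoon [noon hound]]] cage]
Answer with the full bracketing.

[[dusk [monsoon [noon hound]]] cage]

The paraphrase's head is the "cage" part ("cage"); its modifier is "dusk monsoon noon hound".
That top-level split, carried through the inner groups, gives [[dusk [monsoon [noon hound]]] cage].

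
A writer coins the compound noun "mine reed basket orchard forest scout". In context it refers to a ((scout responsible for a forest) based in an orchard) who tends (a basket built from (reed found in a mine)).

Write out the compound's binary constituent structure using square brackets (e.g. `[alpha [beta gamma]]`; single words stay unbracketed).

At the top level: head "scout" (specifically "orchard forest scout"); modifier "mine reed basket".
Within "mine reed basket", the head is "basket" and the modifier is "mine reed".
Within "mine reed", the head is "reed" and the modifier is "mine".
Within "orchard forest scout", the head is "scout" (specifically "forest scout") and the modifier is "orchard".
Within "forest scout", the head is "scout" and the modifier is "forest".
Assembled: [[[mine reed] basket] [orchard [forest scout]]].

[[[mine reed] basket] [orchard [forest scout]]]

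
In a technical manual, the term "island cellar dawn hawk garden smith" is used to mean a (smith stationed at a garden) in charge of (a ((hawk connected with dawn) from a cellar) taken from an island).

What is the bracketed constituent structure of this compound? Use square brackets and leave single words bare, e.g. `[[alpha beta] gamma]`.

Whole compound: head "smith" (specifically "garden smith"), modifier "island cellar dawn hawk".
Inside "island cellar dawn hawk": head "hawk" (specifically "cellar dawn hawk"), modifier "island".
Inside "cellar dawn hawk": head "hawk" (specifically "dawn hawk"), modifier "cellar".
Inside "dawn hawk": head "hawk", modifier "dawn".
Inside "garden smith": head "smith", modifier "garden".
So the structure is [[island [cellar [dawn hawk]]] [garden smith]].

[[island [cellar [dawn hawk]]] [garden smith]]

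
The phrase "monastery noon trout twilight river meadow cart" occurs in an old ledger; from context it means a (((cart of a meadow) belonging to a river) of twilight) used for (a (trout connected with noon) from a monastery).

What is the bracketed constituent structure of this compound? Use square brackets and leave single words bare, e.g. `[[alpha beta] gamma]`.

Whole compound: head "cart" (specifically "twilight river meadow cart"), modifier "monastery noon trout".
Within "monastery noon trout", the head is "trout" (specifically "noon trout") and the modifier is "monastery".
Within "noon trout", the head is "trout" and the modifier is "noon".
Within "twilight river meadow cart", the head is "cart" (specifically "river meadow cart") and the modifier is "twilight".
Within "river meadow cart", the head is "cart" (specifically "meadow cart") and the modifier is "river".
Within "meadow cart", the head is "cart" and the modifier is "meadow".
So the structure is [[monastery [noon trout]] [twilight [river [meadow cart]]]].

[[monastery [noon trout]] [twilight [river [meadow cart]]]]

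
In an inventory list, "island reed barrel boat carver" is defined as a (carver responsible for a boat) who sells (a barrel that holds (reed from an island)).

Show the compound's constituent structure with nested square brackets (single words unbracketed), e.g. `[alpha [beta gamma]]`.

[[[island reed] barrel] [boat carver]]

Whole compound: head "carver" (specifically "boat carver"), modifier "island reed barrel".
Inside "island reed barrel": head "barrel", modifier "island reed".
Inside "island reed": head "reed", modifier "island".
Inside "boat carver": head "carver", modifier "boat".
Assembled: [[[island reed] barrel] [boat carver]].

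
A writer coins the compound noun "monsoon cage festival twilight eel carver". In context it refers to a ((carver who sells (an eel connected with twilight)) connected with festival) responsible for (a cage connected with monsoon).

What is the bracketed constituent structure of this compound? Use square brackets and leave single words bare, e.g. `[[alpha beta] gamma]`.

[[monsoon cage] [festival [[twilight eel] carver]]]

Whole compound: head "carver" (specifically "festival twilight eel carver"), modifier "monsoon cage".
"monsoon cage" → head "cage", modifier "monsoon".
"festival twilight eel carver" → head "carver" (specifically "twilight eel carver"), modifier "festival".
"twilight eel carver" → head "carver", modifier "twilight eel".
"twilight eel" → head "eel", modifier "twilight".
Putting it together: [[monsoon cage] [festival [[twilight eel] carver]]].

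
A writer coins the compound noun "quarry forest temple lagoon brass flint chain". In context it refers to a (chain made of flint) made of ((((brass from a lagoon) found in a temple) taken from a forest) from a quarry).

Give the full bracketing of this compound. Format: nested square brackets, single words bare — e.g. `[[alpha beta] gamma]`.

[[quarry [forest [temple [lagoon brass]]]] [flint chain]]

The outermost head in the paraphrase is "chain" (specifically "flint chain"), modified by "quarry forest temple lagoon brass".
Inside "quarry forest temple lagoon brass": head "brass" (specifically "forest temple lagoon brass"), modifier "quarry".
Inside "forest temple lagoon brass": head "brass" (specifically "temple lagoon brass"), modifier "forest".
Inside "temple lagoon brass": head "brass" (specifically "lagoon brass"), modifier "temple".
Inside "lagoon brass": head "brass", modifier "lagoon".
Inside "flint chain": head "chain", modifier "flint".
So the structure is [[quarry [forest [temple [lagoon brass]]]] [flint chain]].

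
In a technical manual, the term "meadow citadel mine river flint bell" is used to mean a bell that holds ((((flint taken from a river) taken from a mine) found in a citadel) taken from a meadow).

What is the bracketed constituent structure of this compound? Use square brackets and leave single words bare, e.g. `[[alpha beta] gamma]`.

[[meadow [citadel [mine [river flint]]]] bell]

The outermost head in the paraphrase is "bell", modified by "meadow citadel mine river flint".
Inside "meadow citadel mine river flint": head "flint" (specifically "citadel mine river flint"), modifier "meadow".
Inside "citadel mine river flint": head "flint" (specifically "mine river flint"), modifier "citadel".
Inside "mine river flint": head "flint" (specifically "river flint"), modifier "mine".
Inside "river flint": head "flint", modifier "river".
Assembled: [[meadow [citadel [mine [river flint]]]] bell].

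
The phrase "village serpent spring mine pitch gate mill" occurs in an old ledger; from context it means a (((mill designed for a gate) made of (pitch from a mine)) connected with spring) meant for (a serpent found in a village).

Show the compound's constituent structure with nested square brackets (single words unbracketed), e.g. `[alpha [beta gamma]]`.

Whole compound: head "mill" (specifically "spring mine pitch gate mill"), modifier "village serpent".
Within "village serpent", the head is "serpent" and the modifier is "village".
Within "spring mine pitch gate mill", the head is "mill" (specifically "mine pitch gate mill") and the modifier is "spring".
Within "mine pitch gate mill", the head is "mill" (specifically "gate mill") and the modifier is "mine pitch".
Within "mine pitch", the head is "pitch" and the modifier is "mine".
Within "gate mill", the head is "mill" and the modifier is "gate".
So the structure is [[village serpent] [spring [[mine pitch] [gate mill]]]].

[[village serpent] [spring [[mine pitch] [gate mill]]]]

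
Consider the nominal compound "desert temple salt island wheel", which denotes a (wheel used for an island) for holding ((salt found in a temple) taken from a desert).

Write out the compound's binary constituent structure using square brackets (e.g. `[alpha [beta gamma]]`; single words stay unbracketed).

Whole compound: head "wheel" (specifically "island wheel"), modifier "desert temple salt".
Inside "desert temple salt": head "salt" (specifically "temple salt"), modifier "desert".
Inside "temple salt": head "salt", modifier "temple".
Inside "island wheel": head "wheel", modifier "island".
So the structure is [[desert [temple salt]] [island wheel]].

[[desert [temple salt]] [island wheel]]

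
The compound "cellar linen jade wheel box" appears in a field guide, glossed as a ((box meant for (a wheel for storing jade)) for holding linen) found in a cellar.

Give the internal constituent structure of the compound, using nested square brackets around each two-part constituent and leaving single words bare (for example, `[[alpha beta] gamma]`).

[cellar [linen [[jade wheel] box]]]

The outermost head in the paraphrase is "box" (specifically "linen jade wheel box"), modified by "cellar".
Within "linen jade wheel box", the head is "box" (specifically "jade wheel box") and the modifier is "linen".
Within "jade wheel box", the head is "box" and the modifier is "jade wheel".
Within "jade wheel", the head is "wheel" and the modifier is "jade".
So the structure is [cellar [linen [[jade wheel] box]]].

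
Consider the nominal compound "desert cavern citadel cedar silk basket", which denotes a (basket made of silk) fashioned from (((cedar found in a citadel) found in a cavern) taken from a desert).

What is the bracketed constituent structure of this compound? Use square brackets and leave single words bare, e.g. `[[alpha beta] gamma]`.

[[desert [cavern [citadel cedar]]] [silk basket]]

The outermost head in the paraphrase is "basket" (specifically "silk basket"), modified by "desert cavern citadel cedar".
Inside "desert cavern citadel cedar": head "cedar" (specifically "cavern citadel cedar"), modifier "desert".
Inside "cavern citadel cedar": head "cedar" (specifically "citadel cedar"), modifier "cavern".
Inside "citadel cedar": head "cedar", modifier "citadel".
Inside "silk basket": head "basket", modifier "silk".
Putting it together: [[desert [cavern [citadel cedar]]] [silk basket]].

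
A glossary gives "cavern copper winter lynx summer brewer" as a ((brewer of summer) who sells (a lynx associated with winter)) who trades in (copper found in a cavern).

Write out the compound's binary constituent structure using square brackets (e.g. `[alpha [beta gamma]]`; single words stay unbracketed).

At the top level: head "brewer" (specifically "winter lynx summer brewer"); modifier "cavern copper".
"cavern copper" → head "copper", modifier "cavern".
"winter lynx summer brewer" → head "brewer" (specifically "summer brewer"), modifier "winter lynx".
"winter lynx" → head "lynx", modifier "winter".
"summer brewer" → head "brewer", modifier "summer".
Assembled: [[cavern copper] [[winter lynx] [summer brewer]]].

[[cavern copper] [[winter lynx] [summer brewer]]]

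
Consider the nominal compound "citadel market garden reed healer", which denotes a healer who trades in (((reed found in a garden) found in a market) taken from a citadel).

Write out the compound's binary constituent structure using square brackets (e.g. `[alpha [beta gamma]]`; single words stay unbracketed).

The outermost head in the paraphrase is "healer", modified by "citadel market garden reed".
Within "citadel market garden reed", the head is "reed" (specifically "market garden reed") and the modifier is "citadel".
Within "market garden reed", the head is "reed" (specifically "garden reed") and the modifier is "market".
Within "garden reed", the head is "reed" and the modifier is "garden".
So the structure is [[citadel [market [garden reed]]] healer].

[[citadel [market [garden reed]]] healer]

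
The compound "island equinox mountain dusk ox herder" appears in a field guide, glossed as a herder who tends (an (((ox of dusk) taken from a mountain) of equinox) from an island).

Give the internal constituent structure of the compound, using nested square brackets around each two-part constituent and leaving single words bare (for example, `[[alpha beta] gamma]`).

[[island [equinox [mountain [dusk ox]]]] herder]

Whole compound: head "herder", modifier "island equinox mountain dusk ox".
Inside "island equinox mountain dusk ox": head "ox" (specifically "equinox mountain dusk ox"), modifier "island".
Inside "equinox mountain dusk ox": head "ox" (specifically "mountain dusk ox"), modifier "equinox".
Inside "mountain dusk ox": head "ox" (specifically "dusk ox"), modifier "mountain".
Inside "dusk ox": head "ox", modifier "dusk".
Putting it together: [[island [equinox [mountain [dusk ox]]]] herder].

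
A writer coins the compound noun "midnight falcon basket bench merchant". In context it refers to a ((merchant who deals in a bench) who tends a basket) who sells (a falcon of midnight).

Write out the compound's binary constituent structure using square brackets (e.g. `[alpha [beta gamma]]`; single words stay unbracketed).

Overall it is a kind of merchant (specifically "basket bench merchant"); the modifier is "midnight falcon".
Inside "midnight falcon": head "falcon", modifier "midnight".
Inside "basket bench merchant": head "merchant" (specifically "bench merchant"), modifier "basket".
Inside "bench merchant": head "merchant", modifier "bench".
Putting it together: [[midnight falcon] [basket [bench merchant]]].

[[midnight falcon] [basket [bench merchant]]]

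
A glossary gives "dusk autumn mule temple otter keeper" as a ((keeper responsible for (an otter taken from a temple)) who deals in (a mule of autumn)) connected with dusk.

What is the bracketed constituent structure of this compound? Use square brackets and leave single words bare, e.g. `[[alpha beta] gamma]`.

[dusk [[autumn mule] [[temple otter] keeper]]]

Overall it is a kind of keeper (specifically "autumn mule temple otter keeper"); the modifier is "dusk".
Within "autumn mule temple otter keeper", the head is "keeper" (specifically "temple otter keeper") and the modifier is "autumn mule".
Within "autumn mule", the head is "mule" and the modifier is "autumn".
Within "temple otter keeper", the head is "keeper" and the modifier is "temple otter".
Within "temple otter", the head is "otter" and the modifier is "temple".
So the structure is [dusk [[autumn mule] [[temple otter] keeper]]].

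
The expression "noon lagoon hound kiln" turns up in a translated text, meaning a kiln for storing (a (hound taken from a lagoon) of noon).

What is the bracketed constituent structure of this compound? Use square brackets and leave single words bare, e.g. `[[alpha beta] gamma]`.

[[noon [lagoon hound]] kiln]

At the top level: head "kiln"; modifier "noon lagoon hound".
Within "noon lagoon hound", the head is "hound" (specifically "lagoon hound") and the modifier is "noon".
Within "lagoon hound", the head is "hound" and the modifier is "lagoon".
So the structure is [[noon [lagoon hound]] kiln].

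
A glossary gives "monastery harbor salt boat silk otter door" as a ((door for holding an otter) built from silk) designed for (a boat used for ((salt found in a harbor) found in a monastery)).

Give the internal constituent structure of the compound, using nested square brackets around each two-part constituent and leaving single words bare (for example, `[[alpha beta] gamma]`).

Whole compound: head "door" (specifically "silk otter door"), modifier "monastery harbor salt boat".
Inside "monastery harbor salt boat": head "boat", modifier "monastery harbor salt".
Inside "monastery harbor salt": head "salt" (specifically "harbor salt"), modifier "monastery".
Inside "harbor salt": head "salt", modifier "harbor".
Inside "silk otter door": head "door" (specifically "otter door"), modifier "silk".
Inside "otter door": head "door", modifier "otter".
Assembled: [[[monastery [harbor salt]] boat] [silk [otter door]]].

[[[monastery [harbor salt]] boat] [silk [otter door]]]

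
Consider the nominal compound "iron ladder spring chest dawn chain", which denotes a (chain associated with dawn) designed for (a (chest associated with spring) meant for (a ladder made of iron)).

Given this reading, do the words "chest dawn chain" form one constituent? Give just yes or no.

no

The top-level split is [iron ladder spring chest] [dawn chain]; the full structure is [[[iron ladder] [spring chest]] [dawn chain]].
"chest dawn chain" straddles a constituent boundary, so it is not a single unit.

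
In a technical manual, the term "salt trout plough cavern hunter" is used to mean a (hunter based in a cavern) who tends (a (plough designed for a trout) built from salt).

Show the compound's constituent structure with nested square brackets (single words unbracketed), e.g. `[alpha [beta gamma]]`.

Overall it is a kind of hunter (specifically "cavern hunter"); the modifier is "salt trout plough".
Within "salt trout plough", the head is "plough" (specifically "trout plough") and the modifier is "salt".
Within "trout plough", the head is "plough" and the modifier is "trout".
Within "cavern hunter", the head is "hunter" and the modifier is "cavern".
So the structure is [[salt [trout plough]] [cavern hunter]].

[[salt [trout plough]] [cavern hunter]]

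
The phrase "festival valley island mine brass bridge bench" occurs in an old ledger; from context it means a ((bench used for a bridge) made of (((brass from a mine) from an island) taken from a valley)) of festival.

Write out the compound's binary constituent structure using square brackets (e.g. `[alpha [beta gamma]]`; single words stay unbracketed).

[festival [[valley [island [mine brass]]] [bridge bench]]]

At the top level: head "bench" (specifically "valley island mine brass bridge bench"); modifier "festival".
Inside "valley island mine brass bridge bench": head "bench" (specifically "bridge bench"), modifier "valley island mine brass".
Inside "valley island mine brass": head "brass" (specifically "island mine brass"), modifier "valley".
Inside "island mine brass": head "brass" (specifically "mine brass"), modifier "island".
Inside "mine brass": head "brass", modifier "mine".
Inside "bridge bench": head "bench", modifier "bridge".
So the structure is [festival [[valley [island [mine brass]]] [bridge bench]]].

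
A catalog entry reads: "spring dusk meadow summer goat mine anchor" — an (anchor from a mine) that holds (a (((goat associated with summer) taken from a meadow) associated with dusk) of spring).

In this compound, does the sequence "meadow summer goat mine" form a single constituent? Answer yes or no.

The top-level split is [spring dusk meadow summer goat] [mine anchor]; the full structure is [[spring [dusk [meadow [summer goat]]]] [mine anchor]].
"meadow summer goat mine" straddles a constituent boundary, so it is not a single unit.

no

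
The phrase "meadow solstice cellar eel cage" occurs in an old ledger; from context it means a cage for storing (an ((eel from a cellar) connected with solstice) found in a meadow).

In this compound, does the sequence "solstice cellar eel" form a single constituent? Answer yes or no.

yes

The paraphrase groups the words so that "solstice cellar eel" is one unit: it corresponds to a single parenthesized sub-phrase.
The full structure is [[meadow [solstice [cellar eel]]] cage], in which [solstice cellar eel] is a constituent.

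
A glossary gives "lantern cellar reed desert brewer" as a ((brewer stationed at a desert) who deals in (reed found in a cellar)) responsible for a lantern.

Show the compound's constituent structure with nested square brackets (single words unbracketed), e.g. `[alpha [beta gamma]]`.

[lantern [[cellar reed] [desert brewer]]]

Overall it is a kind of brewer (specifically "cellar reed desert brewer"); the modifier is "lantern".
Inside "cellar reed desert brewer": head "brewer" (specifically "desert brewer"), modifier "cellar reed".
Inside "cellar reed": head "reed", modifier "cellar".
Inside "desert brewer": head "brewer", modifier "desert".
Putting it together: [lantern [[cellar reed] [desert brewer]]].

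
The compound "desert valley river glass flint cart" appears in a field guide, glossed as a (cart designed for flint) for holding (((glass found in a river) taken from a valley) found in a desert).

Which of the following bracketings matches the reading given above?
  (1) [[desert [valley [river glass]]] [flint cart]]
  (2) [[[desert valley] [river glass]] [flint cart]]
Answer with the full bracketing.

[[desert [valley [river glass]]] [flint cart]]

The paraphrase's head is the "cart" part ("flint cart"); its modifier is "desert valley river glass".
That top-level split, carried through the inner groups, gives [[desert [valley [river glass]]] [flint cart]].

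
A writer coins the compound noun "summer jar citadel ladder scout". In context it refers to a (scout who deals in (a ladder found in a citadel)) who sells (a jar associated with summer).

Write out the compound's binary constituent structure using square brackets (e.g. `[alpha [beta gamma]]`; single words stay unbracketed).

Whole compound: head "scout" (specifically "citadel ladder scout"), modifier "summer jar".
Inside "summer jar": head "jar", modifier "summer".
Inside "citadel ladder scout": head "scout", modifier "citadel ladder".
Inside "citadel ladder": head "ladder", modifier "citadel".
Assembled: [[summer jar] [[citadel ladder] scout]].

[[summer jar] [[citadel ladder] scout]]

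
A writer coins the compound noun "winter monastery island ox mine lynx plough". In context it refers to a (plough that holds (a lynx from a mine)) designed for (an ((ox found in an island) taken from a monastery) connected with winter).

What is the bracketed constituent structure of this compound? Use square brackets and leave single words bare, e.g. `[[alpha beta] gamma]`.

[[winter [monastery [island ox]]] [[mine lynx] plough]]

Overall it is a kind of plough (specifically "mine lynx plough"); the modifier is "winter monastery island ox".
Within "winter monastery island ox", the head is "ox" (specifically "monastery island ox") and the modifier is "winter".
Within "monastery island ox", the head is "ox" (specifically "island ox") and the modifier is "monastery".
Within "island ox", the head is "ox" and the modifier is "island".
Within "mine lynx plough", the head is "plough" and the modifier is "mine lynx".
Within "mine lynx", the head is "lynx" and the modifier is "mine".
Putting it together: [[winter [monastery [island ox]]] [[mine lynx] plough]].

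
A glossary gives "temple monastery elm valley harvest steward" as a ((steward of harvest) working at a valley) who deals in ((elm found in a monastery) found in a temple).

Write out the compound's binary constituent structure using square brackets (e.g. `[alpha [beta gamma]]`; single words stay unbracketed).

At the top level: head "steward" (specifically "valley harvest steward"); modifier "temple monastery elm".
Within "temple monastery elm", the head is "elm" (specifically "monastery elm") and the modifier is "temple".
Within "monastery elm", the head is "elm" and the modifier is "monastery".
Within "valley harvest steward", the head is "steward" (specifically "harvest steward") and the modifier is "valley".
Within "harvest steward", the head is "steward" and the modifier is "harvest".
So the structure is [[temple [monastery elm]] [valley [harvest steward]]].

[[temple [monastery elm]] [valley [harvest steward]]]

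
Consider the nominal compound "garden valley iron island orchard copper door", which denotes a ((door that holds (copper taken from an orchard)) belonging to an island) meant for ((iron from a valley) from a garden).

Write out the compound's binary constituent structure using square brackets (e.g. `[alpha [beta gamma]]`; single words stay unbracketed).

Whole compound: head "door" (specifically "island orchard copper door"), modifier "garden valley iron".
Inside "garden valley iron": head "iron" (specifically "valley iron"), modifier "garden".
Inside "valley iron": head "iron", modifier "valley".
Inside "island orchard copper door": head "door" (specifically "orchard copper door"), modifier "island".
Inside "orchard copper door": head "door", modifier "orchard copper".
Inside "orchard copper": head "copper", modifier "orchard".
Assembled: [[garden [valley iron]] [island [[orchard copper] door]]].

[[garden [valley iron]] [island [[orchard copper] door]]]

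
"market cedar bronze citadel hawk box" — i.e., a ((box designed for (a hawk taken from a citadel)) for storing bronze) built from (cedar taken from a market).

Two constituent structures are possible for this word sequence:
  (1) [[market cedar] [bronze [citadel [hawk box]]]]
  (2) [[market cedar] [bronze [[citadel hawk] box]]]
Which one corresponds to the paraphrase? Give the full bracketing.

The paraphrase's head is the "box" part ("bronze citadel hawk box"); its modifier is "market cedar".
That top-level split, carried through the inner groups, gives [[market cedar] [bronze [[citadel hawk] box]]].

[[market cedar] [bronze [[citadel hawk] box]]]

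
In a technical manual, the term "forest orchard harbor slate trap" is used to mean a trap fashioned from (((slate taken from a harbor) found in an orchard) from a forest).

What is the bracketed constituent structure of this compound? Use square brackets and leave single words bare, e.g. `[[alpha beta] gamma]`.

[[forest [orchard [harbor slate]]] trap]

Whole compound: head "trap", modifier "forest orchard harbor slate".
Inside "forest orchard harbor slate": head "slate" (specifically "orchard harbor slate"), modifier "forest".
Inside "orchard harbor slate": head "slate" (specifically "harbor slate"), modifier "orchard".
Inside "harbor slate": head "slate", modifier "harbor".
So the structure is [[forest [orchard [harbor slate]]] trap].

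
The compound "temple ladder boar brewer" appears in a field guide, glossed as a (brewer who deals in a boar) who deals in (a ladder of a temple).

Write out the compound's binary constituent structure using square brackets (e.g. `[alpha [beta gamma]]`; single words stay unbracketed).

Whole compound: head "brewer" (specifically "boar brewer"), modifier "temple ladder".
Inside "temple ladder": head "ladder", modifier "temple".
Inside "boar brewer": head "brewer", modifier "boar".
So the structure is [[temple ladder] [boar brewer]].

[[temple ladder] [boar brewer]]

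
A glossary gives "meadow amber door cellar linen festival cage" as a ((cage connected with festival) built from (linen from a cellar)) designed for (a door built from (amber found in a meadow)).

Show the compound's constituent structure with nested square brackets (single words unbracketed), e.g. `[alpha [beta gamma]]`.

[[[meadow amber] door] [[cellar linen] [festival cage]]]

Overall it is a kind of cage (specifically "cellar linen festival cage"); the modifier is "meadow amber door".
Inside "meadow amber door": head "door", modifier "meadow amber".
Inside "meadow amber": head "amber", modifier "meadow".
Inside "cellar linen festival cage": head "cage" (specifically "festival cage"), modifier "cellar linen".
Inside "cellar linen": head "linen", modifier "cellar".
Inside "festival cage": head "cage", modifier "festival".
Putting it together: [[[meadow amber] door] [[cellar linen] [festival cage]]].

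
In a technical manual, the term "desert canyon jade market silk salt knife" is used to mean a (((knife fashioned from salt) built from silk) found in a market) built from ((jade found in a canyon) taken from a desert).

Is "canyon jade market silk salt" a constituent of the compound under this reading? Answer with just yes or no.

The top-level split is [desert canyon jade] [market silk salt knife]; the full structure is [[desert [canyon jade]] [market [silk [salt knife]]]].
"canyon jade market silk salt" straddles a constituent boundary, so it is not a single unit.

no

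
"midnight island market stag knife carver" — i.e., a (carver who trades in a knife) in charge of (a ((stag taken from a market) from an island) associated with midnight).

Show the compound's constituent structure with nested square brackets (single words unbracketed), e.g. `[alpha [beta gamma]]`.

Overall it is a kind of carver (specifically "knife carver"); the modifier is "midnight island market stag".
Within "midnight island market stag", the head is "stag" (specifically "island market stag") and the modifier is "midnight".
Within "island market stag", the head is "stag" (specifically "market stag") and the modifier is "island".
Within "market stag", the head is "stag" and the modifier is "market".
Within "knife carver", the head is "carver" and the modifier is "knife".
Assembled: [[midnight [island [market stag]]] [knife carver]].

[[midnight [island [market stag]]] [knife carver]]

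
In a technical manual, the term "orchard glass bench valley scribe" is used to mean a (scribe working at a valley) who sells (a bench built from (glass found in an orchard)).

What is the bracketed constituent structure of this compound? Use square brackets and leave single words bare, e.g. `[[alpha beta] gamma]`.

[[[orchard glass] bench] [valley scribe]]

Whole compound: head "scribe" (specifically "valley scribe"), modifier "orchard glass bench".
"orchard glass bench" → head "bench", modifier "orchard glass".
"orchard glass" → head "glass", modifier "orchard".
"valley scribe" → head "scribe", modifier "valley".
Putting it together: [[[orchard glass] bench] [valley scribe]].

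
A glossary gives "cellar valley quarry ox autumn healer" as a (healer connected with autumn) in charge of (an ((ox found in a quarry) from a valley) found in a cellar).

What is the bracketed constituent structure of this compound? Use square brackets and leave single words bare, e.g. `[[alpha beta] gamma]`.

[[cellar [valley [quarry ox]]] [autumn healer]]

Overall it is a kind of healer (specifically "autumn healer"); the modifier is "cellar valley quarry ox".
Within "cellar valley quarry ox", the head is "ox" (specifically "valley quarry ox") and the modifier is "cellar".
Within "valley quarry ox", the head is "ox" (specifically "quarry ox") and the modifier is "valley".
Within "quarry ox", the head is "ox" and the modifier is "quarry".
Within "autumn healer", the head is "healer" and the modifier is "autumn".
Putting it together: [[cellar [valley [quarry ox]]] [autumn healer]].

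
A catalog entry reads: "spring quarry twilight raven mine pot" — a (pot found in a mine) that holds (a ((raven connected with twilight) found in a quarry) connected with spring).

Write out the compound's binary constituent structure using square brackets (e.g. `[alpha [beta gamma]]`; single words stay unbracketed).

[[spring [quarry [twilight raven]]] [mine pot]]

The outermost head in the paraphrase is "pot" (specifically "mine pot"), modified by "spring quarry twilight raven".
"spring quarry twilight raven" → head "raven" (specifically "quarry twilight raven"), modifier "spring".
"quarry twilight raven" → head "raven" (specifically "twilight raven"), modifier "quarry".
"twilight raven" → head "raven", modifier "twilight".
"mine pot" → head "pot", modifier "mine".
So the structure is [[spring [quarry [twilight raven]]] [mine pot]].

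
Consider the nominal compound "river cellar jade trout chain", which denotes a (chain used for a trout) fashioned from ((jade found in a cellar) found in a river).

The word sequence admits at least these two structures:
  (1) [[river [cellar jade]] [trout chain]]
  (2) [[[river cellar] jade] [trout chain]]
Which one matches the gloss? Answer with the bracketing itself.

[[river [cellar jade]] [trout chain]]

The paraphrase's head is the "chain" part ("trout chain"); its modifier is "river cellar jade".
That top-level split, carried through the inner groups, gives [[river [cellar jade]] [trout chain]].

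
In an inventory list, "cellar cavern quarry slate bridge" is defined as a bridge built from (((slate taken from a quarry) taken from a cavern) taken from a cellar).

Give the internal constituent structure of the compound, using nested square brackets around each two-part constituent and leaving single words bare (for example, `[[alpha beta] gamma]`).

[[cellar [cavern [quarry slate]]] bridge]

Overall it is a kind of bridge; the modifier is "cellar cavern quarry slate".
Inside "cellar cavern quarry slate": head "slate" (specifically "cavern quarry slate"), modifier "cellar".
Inside "cavern quarry slate": head "slate" (specifically "quarry slate"), modifier "cavern".
Inside "quarry slate": head "slate", modifier "quarry".
So the structure is [[cellar [cavern [quarry slate]]] bridge].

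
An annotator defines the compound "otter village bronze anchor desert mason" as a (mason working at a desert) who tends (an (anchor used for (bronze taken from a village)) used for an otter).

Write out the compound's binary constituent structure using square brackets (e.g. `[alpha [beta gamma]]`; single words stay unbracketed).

[[otter [[village bronze] anchor]] [desert mason]]

At the top level: head "mason" (specifically "desert mason"); modifier "otter village bronze anchor".
Within "otter village bronze anchor", the head is "anchor" (specifically "village bronze anchor") and the modifier is "otter".
Within "village bronze anchor", the head is "anchor" and the modifier is "village bronze".
Within "village bronze", the head is "bronze" and the modifier is "village".
Within "desert mason", the head is "mason" and the modifier is "desert".
So the structure is [[otter [[village bronze] anchor]] [desert mason]].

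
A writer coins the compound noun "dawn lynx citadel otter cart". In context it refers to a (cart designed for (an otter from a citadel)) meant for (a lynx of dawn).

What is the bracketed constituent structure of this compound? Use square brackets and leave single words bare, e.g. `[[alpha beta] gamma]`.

Whole compound: head "cart" (specifically "citadel otter cart"), modifier "dawn lynx".
Inside "dawn lynx": head "lynx", modifier "dawn".
Inside "citadel otter cart": head "cart", modifier "citadel otter".
Inside "citadel otter": head "otter", modifier "citadel".
So the structure is [[dawn lynx] [[citadel otter] cart]].

[[dawn lynx] [[citadel otter] cart]]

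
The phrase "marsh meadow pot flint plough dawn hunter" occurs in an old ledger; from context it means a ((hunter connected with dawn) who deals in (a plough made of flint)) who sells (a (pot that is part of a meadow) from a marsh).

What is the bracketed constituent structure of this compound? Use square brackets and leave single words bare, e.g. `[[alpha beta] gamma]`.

[[marsh [meadow pot]] [[flint plough] [dawn hunter]]]

Whole compound: head "hunter" (specifically "flint plough dawn hunter"), modifier "marsh meadow pot".
Inside "marsh meadow pot": head "pot" (specifically "meadow pot"), modifier "marsh".
Inside "meadow pot": head "pot", modifier "meadow".
Inside "flint plough dawn hunter": head "hunter" (specifically "dawn hunter"), modifier "flint plough".
Inside "flint plough": head "plough", modifier "flint".
Inside "dawn hunter": head "hunter", modifier "dawn".
Putting it together: [[marsh [meadow pot]] [[flint plough] [dawn hunter]]].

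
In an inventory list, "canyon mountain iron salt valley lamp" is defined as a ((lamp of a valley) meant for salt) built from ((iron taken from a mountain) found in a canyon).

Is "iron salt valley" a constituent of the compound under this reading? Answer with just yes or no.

no

The top-level split is [canyon mountain iron] [salt valley lamp]; the full structure is [[canyon [mountain iron]] [salt [valley lamp]]].
"iron salt valley" straddles a constituent boundary, so it is not a single unit.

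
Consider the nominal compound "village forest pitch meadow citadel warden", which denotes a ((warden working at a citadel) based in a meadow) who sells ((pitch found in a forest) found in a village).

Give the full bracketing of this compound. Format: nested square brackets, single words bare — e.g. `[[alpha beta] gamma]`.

At the top level: head "warden" (specifically "meadow citadel warden"); modifier "village forest pitch".
Inside "village forest pitch": head "pitch" (specifically "forest pitch"), modifier "village".
Inside "forest pitch": head "pitch", modifier "forest".
Inside "meadow citadel warden": head "warden" (specifically "citadel warden"), modifier "meadow".
Inside "citadel warden": head "warden", modifier "citadel".
So the structure is [[village [forest pitch]] [meadow [citadel warden]]].

[[village [forest pitch]] [meadow [citadel warden]]]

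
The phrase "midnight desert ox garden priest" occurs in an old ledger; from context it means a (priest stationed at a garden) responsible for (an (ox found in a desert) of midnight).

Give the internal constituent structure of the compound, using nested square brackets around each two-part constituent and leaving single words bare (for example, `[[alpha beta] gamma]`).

Whole compound: head "priest" (specifically "garden priest"), modifier "midnight desert ox".
Within "midnight desert ox", the head is "ox" (specifically "desert ox") and the modifier is "midnight".
Within "desert ox", the head is "ox" and the modifier is "desert".
Within "garden priest", the head is "priest" and the modifier is "garden".
Assembled: [[midnight [desert ox]] [garden priest]].

[[midnight [desert ox]] [garden priest]]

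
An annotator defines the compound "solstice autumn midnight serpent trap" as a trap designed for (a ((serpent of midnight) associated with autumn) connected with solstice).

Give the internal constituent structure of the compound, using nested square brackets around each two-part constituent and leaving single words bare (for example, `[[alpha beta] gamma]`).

[[solstice [autumn [midnight serpent]]] trap]

The outermost head in the paraphrase is "trap", modified by "solstice autumn midnight serpent".
Inside "solstice autumn midnight serpent": head "serpent" (specifically "autumn midnight serpent"), modifier "solstice".
Inside "autumn midnight serpent": head "serpent" (specifically "midnight serpent"), modifier "autumn".
Inside "midnight serpent": head "serpent", modifier "midnight".
Assembled: [[solstice [autumn [midnight serpent]]] trap].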